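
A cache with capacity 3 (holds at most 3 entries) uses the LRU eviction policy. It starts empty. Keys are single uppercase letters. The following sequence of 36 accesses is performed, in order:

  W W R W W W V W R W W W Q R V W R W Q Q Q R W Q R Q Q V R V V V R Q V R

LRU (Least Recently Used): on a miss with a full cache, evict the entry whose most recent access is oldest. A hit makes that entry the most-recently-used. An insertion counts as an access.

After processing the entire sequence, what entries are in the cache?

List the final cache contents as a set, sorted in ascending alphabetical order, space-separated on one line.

Answer: Q R V

Derivation:
LRU simulation (capacity=3):
  1. access W: MISS. Cache (LRU->MRU): [W]
  2. access W: HIT. Cache (LRU->MRU): [W]
  3. access R: MISS. Cache (LRU->MRU): [W R]
  4. access W: HIT. Cache (LRU->MRU): [R W]
  5. access W: HIT. Cache (LRU->MRU): [R W]
  6. access W: HIT. Cache (LRU->MRU): [R W]
  7. access V: MISS. Cache (LRU->MRU): [R W V]
  8. access W: HIT. Cache (LRU->MRU): [R V W]
  9. access R: HIT. Cache (LRU->MRU): [V W R]
  10. access W: HIT. Cache (LRU->MRU): [V R W]
  11. access W: HIT. Cache (LRU->MRU): [V R W]
  12. access W: HIT. Cache (LRU->MRU): [V R W]
  13. access Q: MISS, evict V. Cache (LRU->MRU): [R W Q]
  14. access R: HIT. Cache (LRU->MRU): [W Q R]
  15. access V: MISS, evict W. Cache (LRU->MRU): [Q R V]
  16. access W: MISS, evict Q. Cache (LRU->MRU): [R V W]
  17. access R: HIT. Cache (LRU->MRU): [V W R]
  18. access W: HIT. Cache (LRU->MRU): [V R W]
  19. access Q: MISS, evict V. Cache (LRU->MRU): [R W Q]
  20. access Q: HIT. Cache (LRU->MRU): [R W Q]
  21. access Q: HIT. Cache (LRU->MRU): [R W Q]
  22. access R: HIT. Cache (LRU->MRU): [W Q R]
  23. access W: HIT. Cache (LRU->MRU): [Q R W]
  24. access Q: HIT. Cache (LRU->MRU): [R W Q]
  25. access R: HIT. Cache (LRU->MRU): [W Q R]
  26. access Q: HIT. Cache (LRU->MRU): [W R Q]
  27. access Q: HIT. Cache (LRU->MRU): [W R Q]
  28. access V: MISS, evict W. Cache (LRU->MRU): [R Q V]
  29. access R: HIT. Cache (LRU->MRU): [Q V R]
  30. access V: HIT. Cache (LRU->MRU): [Q R V]
  31. access V: HIT. Cache (LRU->MRU): [Q R V]
  32. access V: HIT. Cache (LRU->MRU): [Q R V]
  33. access R: HIT. Cache (LRU->MRU): [Q V R]
  34. access Q: HIT. Cache (LRU->MRU): [V R Q]
  35. access V: HIT. Cache (LRU->MRU): [R Q V]
  36. access R: HIT. Cache (LRU->MRU): [Q V R]
Total: 28 hits, 8 misses, 5 evictions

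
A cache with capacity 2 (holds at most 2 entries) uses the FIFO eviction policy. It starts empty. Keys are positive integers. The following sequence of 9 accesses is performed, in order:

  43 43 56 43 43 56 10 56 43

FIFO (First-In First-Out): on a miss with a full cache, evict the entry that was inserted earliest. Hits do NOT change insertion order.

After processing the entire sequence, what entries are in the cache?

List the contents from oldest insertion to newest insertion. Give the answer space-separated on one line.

FIFO simulation (capacity=2):
  1. access 43: MISS. Cache (old->new): [43]
  2. access 43: HIT. Cache (old->new): [43]
  3. access 56: MISS. Cache (old->new): [43 56]
  4. access 43: HIT. Cache (old->new): [43 56]
  5. access 43: HIT. Cache (old->new): [43 56]
  6. access 56: HIT. Cache (old->new): [43 56]
  7. access 10: MISS, evict 43. Cache (old->new): [56 10]
  8. access 56: HIT. Cache (old->new): [56 10]
  9. access 43: MISS, evict 56. Cache (old->new): [10 43]
Total: 5 hits, 4 misses, 2 evictions

Answer: 10 43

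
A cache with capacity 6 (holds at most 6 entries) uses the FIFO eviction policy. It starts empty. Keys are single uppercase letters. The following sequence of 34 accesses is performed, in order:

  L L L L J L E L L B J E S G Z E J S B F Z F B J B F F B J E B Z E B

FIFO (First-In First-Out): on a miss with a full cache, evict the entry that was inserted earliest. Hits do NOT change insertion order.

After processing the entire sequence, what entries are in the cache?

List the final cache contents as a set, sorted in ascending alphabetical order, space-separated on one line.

FIFO simulation (capacity=6):
  1. access L: MISS. Cache (old->new): [L]
  2. access L: HIT. Cache (old->new): [L]
  3. access L: HIT. Cache (old->new): [L]
  4. access L: HIT. Cache (old->new): [L]
  5. access J: MISS. Cache (old->new): [L J]
  6. access L: HIT. Cache (old->new): [L J]
  7. access E: MISS. Cache (old->new): [L J E]
  8. access L: HIT. Cache (old->new): [L J E]
  9. access L: HIT. Cache (old->new): [L J E]
  10. access B: MISS. Cache (old->new): [L J E B]
  11. access J: HIT. Cache (old->new): [L J E B]
  12. access E: HIT. Cache (old->new): [L J E B]
  13. access S: MISS. Cache (old->new): [L J E B S]
  14. access G: MISS. Cache (old->new): [L J E B S G]
  15. access Z: MISS, evict L. Cache (old->new): [J E B S G Z]
  16. access E: HIT. Cache (old->new): [J E B S G Z]
  17. access J: HIT. Cache (old->new): [J E B S G Z]
  18. access S: HIT. Cache (old->new): [J E B S G Z]
  19. access B: HIT. Cache (old->new): [J E B S G Z]
  20. access F: MISS, evict J. Cache (old->new): [E B S G Z F]
  21. access Z: HIT. Cache (old->new): [E B S G Z F]
  22. access F: HIT. Cache (old->new): [E B S G Z F]
  23. access B: HIT. Cache (old->new): [E B S G Z F]
  24. access J: MISS, evict E. Cache (old->new): [B S G Z F J]
  25. access B: HIT. Cache (old->new): [B S G Z F J]
  26. access F: HIT. Cache (old->new): [B S G Z F J]
  27. access F: HIT. Cache (old->new): [B S G Z F J]
  28. access B: HIT. Cache (old->new): [B S G Z F J]
  29. access J: HIT. Cache (old->new): [B S G Z F J]
  30. access E: MISS, evict B. Cache (old->new): [S G Z F J E]
  31. access B: MISS, evict S. Cache (old->new): [G Z F J E B]
  32. access Z: HIT. Cache (old->new): [G Z F J E B]
  33. access E: HIT. Cache (old->new): [G Z F J E B]
  34. access B: HIT. Cache (old->new): [G Z F J E B]
Total: 23 hits, 11 misses, 5 evictions

Answer: B E F G J Z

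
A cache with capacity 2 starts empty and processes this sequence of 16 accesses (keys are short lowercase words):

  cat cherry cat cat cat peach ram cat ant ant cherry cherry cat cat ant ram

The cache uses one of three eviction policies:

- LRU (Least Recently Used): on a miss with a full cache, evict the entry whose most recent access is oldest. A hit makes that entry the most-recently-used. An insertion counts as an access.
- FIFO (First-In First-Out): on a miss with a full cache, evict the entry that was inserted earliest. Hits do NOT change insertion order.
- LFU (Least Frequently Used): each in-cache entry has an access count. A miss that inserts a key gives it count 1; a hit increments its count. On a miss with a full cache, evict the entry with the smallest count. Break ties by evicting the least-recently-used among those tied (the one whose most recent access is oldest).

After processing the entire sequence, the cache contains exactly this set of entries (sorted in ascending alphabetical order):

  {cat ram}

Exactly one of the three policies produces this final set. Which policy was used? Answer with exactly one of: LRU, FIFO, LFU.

Simulating under each policy and comparing final sets:
  LRU: final set = {ant ram} -> differs
  FIFO: final set = {ant ram} -> differs
  LFU: final set = {cat ram} -> MATCHES target
Only LFU produces the target set.

Answer: LFU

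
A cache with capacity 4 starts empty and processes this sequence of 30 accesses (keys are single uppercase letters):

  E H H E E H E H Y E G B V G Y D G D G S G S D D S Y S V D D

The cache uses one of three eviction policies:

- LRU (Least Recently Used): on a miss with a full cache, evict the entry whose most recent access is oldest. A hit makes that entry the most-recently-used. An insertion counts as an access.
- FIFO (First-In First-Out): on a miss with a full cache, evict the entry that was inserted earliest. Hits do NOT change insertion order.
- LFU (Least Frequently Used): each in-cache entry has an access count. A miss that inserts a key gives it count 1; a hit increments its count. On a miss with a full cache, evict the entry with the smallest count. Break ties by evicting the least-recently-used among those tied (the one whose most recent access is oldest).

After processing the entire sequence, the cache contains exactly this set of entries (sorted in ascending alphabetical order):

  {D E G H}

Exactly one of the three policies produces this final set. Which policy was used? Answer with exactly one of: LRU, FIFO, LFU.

Simulating under each policy and comparing final sets:
  LRU: final set = {D S V Y} -> differs
  FIFO: final set = {D G V Y} -> differs
  LFU: final set = {D E G H} -> MATCHES target
Only LFU produces the target set.

Answer: LFU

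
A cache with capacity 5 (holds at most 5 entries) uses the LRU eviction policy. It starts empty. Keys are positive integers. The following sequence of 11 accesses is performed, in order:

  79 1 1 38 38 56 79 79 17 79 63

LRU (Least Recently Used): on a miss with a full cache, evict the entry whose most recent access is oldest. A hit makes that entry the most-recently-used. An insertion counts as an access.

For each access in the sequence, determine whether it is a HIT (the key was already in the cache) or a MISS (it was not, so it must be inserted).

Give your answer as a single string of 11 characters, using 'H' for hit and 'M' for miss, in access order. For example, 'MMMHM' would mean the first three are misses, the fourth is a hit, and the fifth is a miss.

LRU simulation (capacity=5):
  1. access 79: MISS. Cache (LRU->MRU): [79]
  2. access 1: MISS. Cache (LRU->MRU): [79 1]
  3. access 1: HIT. Cache (LRU->MRU): [79 1]
  4. access 38: MISS. Cache (LRU->MRU): [79 1 38]
  5. access 38: HIT. Cache (LRU->MRU): [79 1 38]
  6. access 56: MISS. Cache (LRU->MRU): [79 1 38 56]
  7. access 79: HIT. Cache (LRU->MRU): [1 38 56 79]
  8. access 79: HIT. Cache (LRU->MRU): [1 38 56 79]
  9. access 17: MISS. Cache (LRU->MRU): [1 38 56 79 17]
  10. access 79: HIT. Cache (LRU->MRU): [1 38 56 17 79]
  11. access 63: MISS, evict 1. Cache (LRU->MRU): [38 56 17 79 63]
Total: 5 hits, 6 misses, 1 evictions

Answer: MMHMHMHHMHM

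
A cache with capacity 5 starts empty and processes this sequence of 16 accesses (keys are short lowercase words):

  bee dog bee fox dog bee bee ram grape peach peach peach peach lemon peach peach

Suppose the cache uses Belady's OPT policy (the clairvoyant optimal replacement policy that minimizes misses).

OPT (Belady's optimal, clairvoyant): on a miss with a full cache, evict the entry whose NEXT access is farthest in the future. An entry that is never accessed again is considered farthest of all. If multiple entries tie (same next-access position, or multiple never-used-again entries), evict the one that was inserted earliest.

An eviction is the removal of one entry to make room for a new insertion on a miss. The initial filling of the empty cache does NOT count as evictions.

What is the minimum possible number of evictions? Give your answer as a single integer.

OPT (Belady) simulation (capacity=5):
  1. access bee: MISS. Cache: [bee]
  2. access dog: MISS. Cache: [bee dog]
  3. access bee: HIT. Next use of bee: step 6. Cache: [bee dog]
  4. access fox: MISS. Cache: [bee dog fox]
  5. access dog: HIT. Next use of dog: never. Cache: [bee dog fox]
  6. access bee: HIT. Next use of bee: step 7. Cache: [bee dog fox]
  7. access bee: HIT. Next use of bee: never. Cache: [bee dog fox]
  8. access ram: MISS. Cache: [bee dog fox ram]
  9. access grape: MISS. Cache: [bee dog fox ram grape]
  10. access peach: MISS, evict bee (next use: never). Cache: [dog fox ram grape peach]
  11. access peach: HIT. Next use of peach: step 12. Cache: [dog fox ram grape peach]
  12. access peach: HIT. Next use of peach: step 13. Cache: [dog fox ram grape peach]
  13. access peach: HIT. Next use of peach: step 15. Cache: [dog fox ram grape peach]
  14. access lemon: MISS, evict dog (next use: never). Cache: [fox ram grape peach lemon]
  15. access peach: HIT. Next use of peach: step 16. Cache: [fox ram grape peach lemon]
  16. access peach: HIT. Next use of peach: never. Cache: [fox ram grape peach lemon]
Total: 9 hits, 7 misses, 2 evictions

Answer: 2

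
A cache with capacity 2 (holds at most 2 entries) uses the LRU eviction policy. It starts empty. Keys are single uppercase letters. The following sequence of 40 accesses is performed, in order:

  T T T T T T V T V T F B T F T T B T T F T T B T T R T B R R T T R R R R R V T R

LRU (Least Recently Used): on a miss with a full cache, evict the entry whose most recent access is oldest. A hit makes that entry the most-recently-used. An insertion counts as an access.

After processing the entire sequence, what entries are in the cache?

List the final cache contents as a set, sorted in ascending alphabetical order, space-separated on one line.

Answer: R T

Derivation:
LRU simulation (capacity=2):
  1. access T: MISS. Cache (LRU->MRU): [T]
  2. access T: HIT. Cache (LRU->MRU): [T]
  3. access T: HIT. Cache (LRU->MRU): [T]
  4. access T: HIT. Cache (LRU->MRU): [T]
  5. access T: HIT. Cache (LRU->MRU): [T]
  6. access T: HIT. Cache (LRU->MRU): [T]
  7. access V: MISS. Cache (LRU->MRU): [T V]
  8. access T: HIT. Cache (LRU->MRU): [V T]
  9. access V: HIT. Cache (LRU->MRU): [T V]
  10. access T: HIT. Cache (LRU->MRU): [V T]
  11. access F: MISS, evict V. Cache (LRU->MRU): [T F]
  12. access B: MISS, evict T. Cache (LRU->MRU): [F B]
  13. access T: MISS, evict F. Cache (LRU->MRU): [B T]
  14. access F: MISS, evict B. Cache (LRU->MRU): [T F]
  15. access T: HIT. Cache (LRU->MRU): [F T]
  16. access T: HIT. Cache (LRU->MRU): [F T]
  17. access B: MISS, evict F. Cache (LRU->MRU): [T B]
  18. access T: HIT. Cache (LRU->MRU): [B T]
  19. access T: HIT. Cache (LRU->MRU): [B T]
  20. access F: MISS, evict B. Cache (LRU->MRU): [T F]
  21. access T: HIT. Cache (LRU->MRU): [F T]
  22. access T: HIT. Cache (LRU->MRU): [F T]
  23. access B: MISS, evict F. Cache (LRU->MRU): [T B]
  24. access T: HIT. Cache (LRU->MRU): [B T]
  25. access T: HIT. Cache (LRU->MRU): [B T]
  26. access R: MISS, evict B. Cache (LRU->MRU): [T R]
  27. access T: HIT. Cache (LRU->MRU): [R T]
  28. access B: MISS, evict R. Cache (LRU->MRU): [T B]
  29. access R: MISS, evict T. Cache (LRU->MRU): [B R]
  30. access R: HIT. Cache (LRU->MRU): [B R]
  31. access T: MISS, evict B. Cache (LRU->MRU): [R T]
  32. access T: HIT. Cache (LRU->MRU): [R T]
  33. access R: HIT. Cache (LRU->MRU): [T R]
  34. access R: HIT. Cache (LRU->MRU): [T R]
  35. access R: HIT. Cache (LRU->MRU): [T R]
  36. access R: HIT. Cache (LRU->MRU): [T R]
  37. access R: HIT. Cache (LRU->MRU): [T R]
  38. access V: MISS, evict T. Cache (LRU->MRU): [R V]
  39. access T: MISS, evict R. Cache (LRU->MRU): [V T]
  40. access R: MISS, evict V. Cache (LRU->MRU): [T R]
Total: 24 hits, 16 misses, 14 evictions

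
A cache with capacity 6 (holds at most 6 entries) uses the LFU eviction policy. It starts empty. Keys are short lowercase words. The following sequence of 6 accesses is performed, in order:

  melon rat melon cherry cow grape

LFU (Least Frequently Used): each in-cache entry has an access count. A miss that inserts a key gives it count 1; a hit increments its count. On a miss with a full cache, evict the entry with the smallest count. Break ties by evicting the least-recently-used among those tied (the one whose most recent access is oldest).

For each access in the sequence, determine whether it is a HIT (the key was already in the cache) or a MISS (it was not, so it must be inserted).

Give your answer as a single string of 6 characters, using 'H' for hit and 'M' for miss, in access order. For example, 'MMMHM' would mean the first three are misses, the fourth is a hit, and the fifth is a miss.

Answer: MMHMMM

Derivation:
LFU simulation (capacity=6):
  1. access melon: MISS. Cache: [melon(c=1)]
  2. access rat: MISS. Cache: [melon(c=1) rat(c=1)]
  3. access melon: HIT, count now 2. Cache: [rat(c=1) melon(c=2)]
  4. access cherry: MISS. Cache: [rat(c=1) cherry(c=1) melon(c=2)]
  5. access cow: MISS. Cache: [rat(c=1) cherry(c=1) cow(c=1) melon(c=2)]
  6. access grape: MISS. Cache: [rat(c=1) cherry(c=1) cow(c=1) grape(c=1) melon(c=2)]
Total: 1 hits, 5 misses, 0 evictions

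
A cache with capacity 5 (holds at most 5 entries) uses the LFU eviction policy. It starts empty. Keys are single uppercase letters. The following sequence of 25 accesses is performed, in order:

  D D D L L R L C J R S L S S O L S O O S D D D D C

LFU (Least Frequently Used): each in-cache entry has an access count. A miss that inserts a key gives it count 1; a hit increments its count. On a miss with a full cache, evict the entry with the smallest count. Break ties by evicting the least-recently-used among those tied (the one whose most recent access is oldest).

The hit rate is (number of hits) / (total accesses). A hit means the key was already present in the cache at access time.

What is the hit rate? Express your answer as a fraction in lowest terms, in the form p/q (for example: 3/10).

Answer: 17/25

Derivation:
LFU simulation (capacity=5):
  1. access D: MISS. Cache: [D(c=1)]
  2. access D: HIT, count now 2. Cache: [D(c=2)]
  3. access D: HIT, count now 3. Cache: [D(c=3)]
  4. access L: MISS. Cache: [L(c=1) D(c=3)]
  5. access L: HIT, count now 2. Cache: [L(c=2) D(c=3)]
  6. access R: MISS. Cache: [R(c=1) L(c=2) D(c=3)]
  7. access L: HIT, count now 3. Cache: [R(c=1) D(c=3) L(c=3)]
  8. access C: MISS. Cache: [R(c=1) C(c=1) D(c=3) L(c=3)]
  9. access J: MISS. Cache: [R(c=1) C(c=1) J(c=1) D(c=3) L(c=3)]
  10. access R: HIT, count now 2. Cache: [C(c=1) J(c=1) R(c=2) D(c=3) L(c=3)]
  11. access S: MISS, evict C(c=1). Cache: [J(c=1) S(c=1) R(c=2) D(c=3) L(c=3)]
  12. access L: HIT, count now 4. Cache: [J(c=1) S(c=1) R(c=2) D(c=3) L(c=4)]
  13. access S: HIT, count now 2. Cache: [J(c=1) R(c=2) S(c=2) D(c=3) L(c=4)]
  14. access S: HIT, count now 3. Cache: [J(c=1) R(c=2) D(c=3) S(c=3) L(c=4)]
  15. access O: MISS, evict J(c=1). Cache: [O(c=1) R(c=2) D(c=3) S(c=3) L(c=4)]
  16. access L: HIT, count now 5. Cache: [O(c=1) R(c=2) D(c=3) S(c=3) L(c=5)]
  17. access S: HIT, count now 4. Cache: [O(c=1) R(c=2) D(c=3) S(c=4) L(c=5)]
  18. access O: HIT, count now 2. Cache: [R(c=2) O(c=2) D(c=3) S(c=4) L(c=5)]
  19. access O: HIT, count now 3. Cache: [R(c=2) D(c=3) O(c=3) S(c=4) L(c=5)]
  20. access S: HIT, count now 5. Cache: [R(c=2) D(c=3) O(c=3) L(c=5) S(c=5)]
  21. access D: HIT, count now 4. Cache: [R(c=2) O(c=3) D(c=4) L(c=5) S(c=5)]
  22. access D: HIT, count now 5. Cache: [R(c=2) O(c=3) L(c=5) S(c=5) D(c=5)]
  23. access D: HIT, count now 6. Cache: [R(c=2) O(c=3) L(c=5) S(c=5) D(c=6)]
  24. access D: HIT, count now 7. Cache: [R(c=2) O(c=3) L(c=5) S(c=5) D(c=7)]
  25. access C: MISS, evict R(c=2). Cache: [C(c=1) O(c=3) L(c=5) S(c=5) D(c=7)]
Total: 17 hits, 8 misses, 3 evictions

Hit rate = 17/25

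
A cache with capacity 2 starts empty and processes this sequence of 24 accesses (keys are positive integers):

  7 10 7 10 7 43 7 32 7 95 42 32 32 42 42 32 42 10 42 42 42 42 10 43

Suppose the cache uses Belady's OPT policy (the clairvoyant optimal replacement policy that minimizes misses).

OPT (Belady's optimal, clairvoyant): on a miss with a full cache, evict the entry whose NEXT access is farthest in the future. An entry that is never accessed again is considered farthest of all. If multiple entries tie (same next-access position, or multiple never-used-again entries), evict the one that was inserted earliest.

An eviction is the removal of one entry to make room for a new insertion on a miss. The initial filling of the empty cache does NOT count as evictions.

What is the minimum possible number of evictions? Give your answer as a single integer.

OPT (Belady) simulation (capacity=2):
  1. access 7: MISS. Cache: [7]
  2. access 10: MISS. Cache: [7 10]
  3. access 7: HIT. Next use of 7: step 5. Cache: [7 10]
  4. access 10: HIT. Next use of 10: step 18. Cache: [7 10]
  5. access 7: HIT. Next use of 7: step 7. Cache: [7 10]
  6. access 43: MISS, evict 10 (next use: step 18). Cache: [7 43]
  7. access 7: HIT. Next use of 7: step 9. Cache: [7 43]
  8. access 32: MISS, evict 43 (next use: step 24). Cache: [7 32]
  9. access 7: HIT. Next use of 7: never. Cache: [7 32]
  10. access 95: MISS, evict 7 (next use: never). Cache: [32 95]
  11. access 42: MISS, evict 95 (next use: never). Cache: [32 42]
  12. access 32: HIT. Next use of 32: step 13. Cache: [32 42]
  13. access 32: HIT. Next use of 32: step 16. Cache: [32 42]
  14. access 42: HIT. Next use of 42: step 15. Cache: [32 42]
  15. access 42: HIT. Next use of 42: step 17. Cache: [32 42]
  16. access 32: HIT. Next use of 32: never. Cache: [32 42]
  17. access 42: HIT. Next use of 42: step 19. Cache: [32 42]
  18. access 10: MISS, evict 32 (next use: never). Cache: [42 10]
  19. access 42: HIT. Next use of 42: step 20. Cache: [42 10]
  20. access 42: HIT. Next use of 42: step 21. Cache: [42 10]
  21. access 42: HIT. Next use of 42: step 22. Cache: [42 10]
  22. access 42: HIT. Next use of 42: never. Cache: [42 10]
  23. access 10: HIT. Next use of 10: never. Cache: [42 10]
  24. access 43: MISS, evict 42 (next use: never). Cache: [10 43]
Total: 16 hits, 8 misses, 6 evictions

Answer: 6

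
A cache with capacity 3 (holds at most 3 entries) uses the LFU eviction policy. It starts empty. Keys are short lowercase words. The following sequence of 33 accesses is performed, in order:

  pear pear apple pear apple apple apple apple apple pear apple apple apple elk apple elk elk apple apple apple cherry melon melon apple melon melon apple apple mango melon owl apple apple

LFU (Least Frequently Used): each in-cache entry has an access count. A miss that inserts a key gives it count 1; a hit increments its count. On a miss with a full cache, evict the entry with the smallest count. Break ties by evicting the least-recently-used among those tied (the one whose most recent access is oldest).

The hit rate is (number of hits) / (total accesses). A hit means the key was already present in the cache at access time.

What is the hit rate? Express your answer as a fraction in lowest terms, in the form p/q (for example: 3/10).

Answer: 26/33

Derivation:
LFU simulation (capacity=3):
  1. access pear: MISS. Cache: [pear(c=1)]
  2. access pear: HIT, count now 2. Cache: [pear(c=2)]
  3. access apple: MISS. Cache: [apple(c=1) pear(c=2)]
  4. access pear: HIT, count now 3. Cache: [apple(c=1) pear(c=3)]
  5. access apple: HIT, count now 2. Cache: [apple(c=2) pear(c=3)]
  6. access apple: HIT, count now 3. Cache: [pear(c=3) apple(c=3)]
  7. access apple: HIT, count now 4. Cache: [pear(c=3) apple(c=4)]
  8. access apple: HIT, count now 5. Cache: [pear(c=3) apple(c=5)]
  9. access apple: HIT, count now 6. Cache: [pear(c=3) apple(c=6)]
  10. access pear: HIT, count now 4. Cache: [pear(c=4) apple(c=6)]
  11. access apple: HIT, count now 7. Cache: [pear(c=4) apple(c=7)]
  12. access apple: HIT, count now 8. Cache: [pear(c=4) apple(c=8)]
  13. access apple: HIT, count now 9. Cache: [pear(c=4) apple(c=9)]
  14. access elk: MISS. Cache: [elk(c=1) pear(c=4) apple(c=9)]
  15. access apple: HIT, count now 10. Cache: [elk(c=1) pear(c=4) apple(c=10)]
  16. access elk: HIT, count now 2. Cache: [elk(c=2) pear(c=4) apple(c=10)]
  17. access elk: HIT, count now 3. Cache: [elk(c=3) pear(c=4) apple(c=10)]
  18. access apple: HIT, count now 11. Cache: [elk(c=3) pear(c=4) apple(c=11)]
  19. access apple: HIT, count now 12. Cache: [elk(c=3) pear(c=4) apple(c=12)]
  20. access apple: HIT, count now 13. Cache: [elk(c=3) pear(c=4) apple(c=13)]
  21. access cherry: MISS, evict elk(c=3). Cache: [cherry(c=1) pear(c=4) apple(c=13)]
  22. access melon: MISS, evict cherry(c=1). Cache: [melon(c=1) pear(c=4) apple(c=13)]
  23. access melon: HIT, count now 2. Cache: [melon(c=2) pear(c=4) apple(c=13)]
  24. access apple: HIT, count now 14. Cache: [melon(c=2) pear(c=4) apple(c=14)]
  25. access melon: HIT, count now 3. Cache: [melon(c=3) pear(c=4) apple(c=14)]
  26. access melon: HIT, count now 4. Cache: [pear(c=4) melon(c=4) apple(c=14)]
  27. access apple: HIT, count now 15. Cache: [pear(c=4) melon(c=4) apple(c=15)]
  28. access apple: HIT, count now 16. Cache: [pear(c=4) melon(c=4) apple(c=16)]
  29. access mango: MISS, evict pear(c=4). Cache: [mango(c=1) melon(c=4) apple(c=16)]
  30. access melon: HIT, count now 5. Cache: [mango(c=1) melon(c=5) apple(c=16)]
  31. access owl: MISS, evict mango(c=1). Cache: [owl(c=1) melon(c=5) apple(c=16)]
  32. access apple: HIT, count now 17. Cache: [owl(c=1) melon(c=5) apple(c=17)]
  33. access apple: HIT, count now 18. Cache: [owl(c=1) melon(c=5) apple(c=18)]
Total: 26 hits, 7 misses, 4 evictions

Hit rate = 26/33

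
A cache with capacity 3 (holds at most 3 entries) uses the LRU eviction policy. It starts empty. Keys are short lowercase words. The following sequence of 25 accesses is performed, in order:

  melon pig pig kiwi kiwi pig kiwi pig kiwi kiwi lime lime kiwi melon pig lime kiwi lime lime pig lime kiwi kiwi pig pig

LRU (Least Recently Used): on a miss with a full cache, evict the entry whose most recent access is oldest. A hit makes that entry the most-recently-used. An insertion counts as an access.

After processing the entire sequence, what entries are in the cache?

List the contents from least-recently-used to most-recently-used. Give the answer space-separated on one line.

LRU simulation (capacity=3):
  1. access melon: MISS. Cache (LRU->MRU): [melon]
  2. access pig: MISS. Cache (LRU->MRU): [melon pig]
  3. access pig: HIT. Cache (LRU->MRU): [melon pig]
  4. access kiwi: MISS. Cache (LRU->MRU): [melon pig kiwi]
  5. access kiwi: HIT. Cache (LRU->MRU): [melon pig kiwi]
  6. access pig: HIT. Cache (LRU->MRU): [melon kiwi pig]
  7. access kiwi: HIT. Cache (LRU->MRU): [melon pig kiwi]
  8. access pig: HIT. Cache (LRU->MRU): [melon kiwi pig]
  9. access kiwi: HIT. Cache (LRU->MRU): [melon pig kiwi]
  10. access kiwi: HIT. Cache (LRU->MRU): [melon pig kiwi]
  11. access lime: MISS, evict melon. Cache (LRU->MRU): [pig kiwi lime]
  12. access lime: HIT. Cache (LRU->MRU): [pig kiwi lime]
  13. access kiwi: HIT. Cache (LRU->MRU): [pig lime kiwi]
  14. access melon: MISS, evict pig. Cache (LRU->MRU): [lime kiwi melon]
  15. access pig: MISS, evict lime. Cache (LRU->MRU): [kiwi melon pig]
  16. access lime: MISS, evict kiwi. Cache (LRU->MRU): [melon pig lime]
  17. access kiwi: MISS, evict melon. Cache (LRU->MRU): [pig lime kiwi]
  18. access lime: HIT. Cache (LRU->MRU): [pig kiwi lime]
  19. access lime: HIT. Cache (LRU->MRU): [pig kiwi lime]
  20. access pig: HIT. Cache (LRU->MRU): [kiwi lime pig]
  21. access lime: HIT. Cache (LRU->MRU): [kiwi pig lime]
  22. access kiwi: HIT. Cache (LRU->MRU): [pig lime kiwi]
  23. access kiwi: HIT. Cache (LRU->MRU): [pig lime kiwi]
  24. access pig: HIT. Cache (LRU->MRU): [lime kiwi pig]
  25. access pig: HIT. Cache (LRU->MRU): [lime kiwi pig]
Total: 17 hits, 8 misses, 5 evictions

Answer: lime kiwi pig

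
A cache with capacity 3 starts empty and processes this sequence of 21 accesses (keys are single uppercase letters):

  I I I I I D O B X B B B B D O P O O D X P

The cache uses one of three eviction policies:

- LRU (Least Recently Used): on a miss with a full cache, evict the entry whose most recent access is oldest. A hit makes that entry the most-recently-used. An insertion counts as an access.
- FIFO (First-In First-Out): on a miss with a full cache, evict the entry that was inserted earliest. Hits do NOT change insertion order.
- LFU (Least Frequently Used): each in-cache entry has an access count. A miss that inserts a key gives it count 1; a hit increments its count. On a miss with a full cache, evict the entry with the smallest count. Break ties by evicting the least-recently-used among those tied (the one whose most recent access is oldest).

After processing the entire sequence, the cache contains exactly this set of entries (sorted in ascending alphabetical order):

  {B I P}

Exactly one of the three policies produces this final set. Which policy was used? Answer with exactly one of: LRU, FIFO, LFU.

Simulating under each policy and comparing final sets:
  LRU: final set = {D P X} -> differs
  FIFO: final set = {O P X} -> differs
  LFU: final set = {B I P} -> MATCHES target
Only LFU produces the target set.

Answer: LFU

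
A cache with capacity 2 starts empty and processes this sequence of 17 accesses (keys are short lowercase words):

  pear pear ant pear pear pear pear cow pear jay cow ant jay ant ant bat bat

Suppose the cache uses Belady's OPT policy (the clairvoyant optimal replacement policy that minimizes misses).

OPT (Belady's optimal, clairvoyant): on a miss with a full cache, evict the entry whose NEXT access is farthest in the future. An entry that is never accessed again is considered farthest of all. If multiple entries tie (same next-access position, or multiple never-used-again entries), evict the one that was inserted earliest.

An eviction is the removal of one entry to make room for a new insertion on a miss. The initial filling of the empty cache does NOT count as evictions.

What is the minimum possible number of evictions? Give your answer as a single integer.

OPT (Belady) simulation (capacity=2):
  1. access pear: MISS. Cache: [pear]
  2. access pear: HIT. Next use of pear: step 4. Cache: [pear]
  3. access ant: MISS. Cache: [pear ant]
  4. access pear: HIT. Next use of pear: step 5. Cache: [pear ant]
  5. access pear: HIT. Next use of pear: step 6. Cache: [pear ant]
  6. access pear: HIT. Next use of pear: step 7. Cache: [pear ant]
  7. access pear: HIT. Next use of pear: step 9. Cache: [pear ant]
  8. access cow: MISS, evict ant (next use: step 12). Cache: [pear cow]
  9. access pear: HIT. Next use of pear: never. Cache: [pear cow]
  10. access jay: MISS, evict pear (next use: never). Cache: [cow jay]
  11. access cow: HIT. Next use of cow: never. Cache: [cow jay]
  12. access ant: MISS, evict cow (next use: never). Cache: [jay ant]
  13. access jay: HIT. Next use of jay: never. Cache: [jay ant]
  14. access ant: HIT. Next use of ant: step 15. Cache: [jay ant]
  15. access ant: HIT. Next use of ant: never. Cache: [jay ant]
  16. access bat: MISS, evict jay (next use: never). Cache: [ant bat]
  17. access bat: HIT. Next use of bat: never. Cache: [ant bat]
Total: 11 hits, 6 misses, 4 evictions

Answer: 4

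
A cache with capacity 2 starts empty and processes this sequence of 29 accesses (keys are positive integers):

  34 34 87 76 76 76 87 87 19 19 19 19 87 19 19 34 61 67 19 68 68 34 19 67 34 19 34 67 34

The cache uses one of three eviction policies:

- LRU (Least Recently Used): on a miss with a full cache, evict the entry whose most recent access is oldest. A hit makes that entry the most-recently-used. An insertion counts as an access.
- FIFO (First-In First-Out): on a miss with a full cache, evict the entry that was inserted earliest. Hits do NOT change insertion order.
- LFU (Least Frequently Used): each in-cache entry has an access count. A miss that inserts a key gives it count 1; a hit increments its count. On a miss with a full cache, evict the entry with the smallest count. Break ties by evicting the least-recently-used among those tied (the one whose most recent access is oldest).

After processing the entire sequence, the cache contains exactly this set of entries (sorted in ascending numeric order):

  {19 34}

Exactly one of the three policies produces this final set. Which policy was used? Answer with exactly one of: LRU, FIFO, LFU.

Answer: LFU

Derivation:
Simulating under each policy and comparing final sets:
  LRU: final set = {34 67} -> differs
  FIFO: final set = {34 67} -> differs
  LFU: final set = {19 34} -> MATCHES target
Only LFU produces the target set.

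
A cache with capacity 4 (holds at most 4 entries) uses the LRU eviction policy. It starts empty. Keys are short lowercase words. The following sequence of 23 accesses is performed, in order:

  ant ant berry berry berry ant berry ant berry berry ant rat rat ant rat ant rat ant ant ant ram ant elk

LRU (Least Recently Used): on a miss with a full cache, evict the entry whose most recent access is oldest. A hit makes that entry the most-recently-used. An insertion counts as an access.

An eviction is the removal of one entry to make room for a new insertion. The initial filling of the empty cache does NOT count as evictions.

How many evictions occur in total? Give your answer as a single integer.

LRU simulation (capacity=4):
  1. access ant: MISS. Cache (LRU->MRU): [ant]
  2. access ant: HIT. Cache (LRU->MRU): [ant]
  3. access berry: MISS. Cache (LRU->MRU): [ant berry]
  4. access berry: HIT. Cache (LRU->MRU): [ant berry]
  5. access berry: HIT. Cache (LRU->MRU): [ant berry]
  6. access ant: HIT. Cache (LRU->MRU): [berry ant]
  7. access berry: HIT. Cache (LRU->MRU): [ant berry]
  8. access ant: HIT. Cache (LRU->MRU): [berry ant]
  9. access berry: HIT. Cache (LRU->MRU): [ant berry]
  10. access berry: HIT. Cache (LRU->MRU): [ant berry]
  11. access ant: HIT. Cache (LRU->MRU): [berry ant]
  12. access rat: MISS. Cache (LRU->MRU): [berry ant rat]
  13. access rat: HIT. Cache (LRU->MRU): [berry ant rat]
  14. access ant: HIT. Cache (LRU->MRU): [berry rat ant]
  15. access rat: HIT. Cache (LRU->MRU): [berry ant rat]
  16. access ant: HIT. Cache (LRU->MRU): [berry rat ant]
  17. access rat: HIT. Cache (LRU->MRU): [berry ant rat]
  18. access ant: HIT. Cache (LRU->MRU): [berry rat ant]
  19. access ant: HIT. Cache (LRU->MRU): [berry rat ant]
  20. access ant: HIT. Cache (LRU->MRU): [berry rat ant]
  21. access ram: MISS. Cache (LRU->MRU): [berry rat ant ram]
  22. access ant: HIT. Cache (LRU->MRU): [berry rat ram ant]
  23. access elk: MISS, evict berry. Cache (LRU->MRU): [rat ram ant elk]
Total: 18 hits, 5 misses, 1 evictions

Answer: 1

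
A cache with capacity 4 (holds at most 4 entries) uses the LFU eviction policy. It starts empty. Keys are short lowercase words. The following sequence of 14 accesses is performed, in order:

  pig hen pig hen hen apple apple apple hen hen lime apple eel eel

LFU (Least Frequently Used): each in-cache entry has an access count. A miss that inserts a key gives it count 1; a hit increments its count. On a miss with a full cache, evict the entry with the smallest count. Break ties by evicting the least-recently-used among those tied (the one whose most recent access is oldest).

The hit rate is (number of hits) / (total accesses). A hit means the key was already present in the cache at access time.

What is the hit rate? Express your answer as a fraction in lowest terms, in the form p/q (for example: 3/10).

Answer: 9/14

Derivation:
LFU simulation (capacity=4):
  1. access pig: MISS. Cache: [pig(c=1)]
  2. access hen: MISS. Cache: [pig(c=1) hen(c=1)]
  3. access pig: HIT, count now 2. Cache: [hen(c=1) pig(c=2)]
  4. access hen: HIT, count now 2. Cache: [pig(c=2) hen(c=2)]
  5. access hen: HIT, count now 3. Cache: [pig(c=2) hen(c=3)]
  6. access apple: MISS. Cache: [apple(c=1) pig(c=2) hen(c=3)]
  7. access apple: HIT, count now 2. Cache: [pig(c=2) apple(c=2) hen(c=3)]
  8. access apple: HIT, count now 3. Cache: [pig(c=2) hen(c=3) apple(c=3)]
  9. access hen: HIT, count now 4. Cache: [pig(c=2) apple(c=3) hen(c=4)]
  10. access hen: HIT, count now 5. Cache: [pig(c=2) apple(c=3) hen(c=5)]
  11. access lime: MISS. Cache: [lime(c=1) pig(c=2) apple(c=3) hen(c=5)]
  12. access apple: HIT, count now 4. Cache: [lime(c=1) pig(c=2) apple(c=4) hen(c=5)]
  13. access eel: MISS, evict lime(c=1). Cache: [eel(c=1) pig(c=2) apple(c=4) hen(c=5)]
  14. access eel: HIT, count now 2. Cache: [pig(c=2) eel(c=2) apple(c=4) hen(c=5)]
Total: 9 hits, 5 misses, 1 evictions

Hit rate = 9/14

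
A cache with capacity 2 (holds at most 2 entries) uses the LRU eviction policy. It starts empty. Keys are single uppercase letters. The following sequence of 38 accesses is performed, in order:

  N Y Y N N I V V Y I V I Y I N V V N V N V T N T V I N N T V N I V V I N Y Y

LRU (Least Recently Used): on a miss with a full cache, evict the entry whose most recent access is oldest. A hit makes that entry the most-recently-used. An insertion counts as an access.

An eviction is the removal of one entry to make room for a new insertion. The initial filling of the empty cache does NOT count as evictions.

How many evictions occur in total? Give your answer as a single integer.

Answer: 20

Derivation:
LRU simulation (capacity=2):
  1. access N: MISS. Cache (LRU->MRU): [N]
  2. access Y: MISS. Cache (LRU->MRU): [N Y]
  3. access Y: HIT. Cache (LRU->MRU): [N Y]
  4. access N: HIT. Cache (LRU->MRU): [Y N]
  5. access N: HIT. Cache (LRU->MRU): [Y N]
  6. access I: MISS, evict Y. Cache (LRU->MRU): [N I]
  7. access V: MISS, evict N. Cache (LRU->MRU): [I V]
  8. access V: HIT. Cache (LRU->MRU): [I V]
  9. access Y: MISS, evict I. Cache (LRU->MRU): [V Y]
  10. access I: MISS, evict V. Cache (LRU->MRU): [Y I]
  11. access V: MISS, evict Y. Cache (LRU->MRU): [I V]
  12. access I: HIT. Cache (LRU->MRU): [V I]
  13. access Y: MISS, evict V. Cache (LRU->MRU): [I Y]
  14. access I: HIT. Cache (LRU->MRU): [Y I]
  15. access N: MISS, evict Y. Cache (LRU->MRU): [I N]
  16. access V: MISS, evict I. Cache (LRU->MRU): [N V]
  17. access V: HIT. Cache (LRU->MRU): [N V]
  18. access N: HIT. Cache (LRU->MRU): [V N]
  19. access V: HIT. Cache (LRU->MRU): [N V]
  20. access N: HIT. Cache (LRU->MRU): [V N]
  21. access V: HIT. Cache (LRU->MRU): [N V]
  22. access T: MISS, evict N. Cache (LRU->MRU): [V T]
  23. access N: MISS, evict V. Cache (LRU->MRU): [T N]
  24. access T: HIT. Cache (LRU->MRU): [N T]
  25. access V: MISS, evict N. Cache (LRU->MRU): [T V]
  26. access I: MISS, evict T. Cache (LRU->MRU): [V I]
  27. access N: MISS, evict V. Cache (LRU->MRU): [I N]
  28. access N: HIT. Cache (LRU->MRU): [I N]
  29. access T: MISS, evict I. Cache (LRU->MRU): [N T]
  30. access V: MISS, evict N. Cache (LRU->MRU): [T V]
  31. access N: MISS, evict T. Cache (LRU->MRU): [V N]
  32. access I: MISS, evict V. Cache (LRU->MRU): [N I]
  33. access V: MISS, evict N. Cache (LRU->MRU): [I V]
  34. access V: HIT. Cache (LRU->MRU): [I V]
  35. access I: HIT. Cache (LRU->MRU): [V I]
  36. access N: MISS, evict V. Cache (LRU->MRU): [I N]
  37. access Y: MISS, evict I. Cache (LRU->MRU): [N Y]
  38. access Y: HIT. Cache (LRU->MRU): [N Y]
Total: 16 hits, 22 misses, 20 evictions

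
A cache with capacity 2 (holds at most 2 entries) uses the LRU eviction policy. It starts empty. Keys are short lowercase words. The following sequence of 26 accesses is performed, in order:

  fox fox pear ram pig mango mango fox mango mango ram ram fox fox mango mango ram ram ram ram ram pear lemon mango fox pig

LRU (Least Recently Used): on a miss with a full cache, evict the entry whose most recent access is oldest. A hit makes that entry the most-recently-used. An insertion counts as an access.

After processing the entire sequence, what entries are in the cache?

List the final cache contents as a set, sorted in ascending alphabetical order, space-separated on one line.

LRU simulation (capacity=2):
  1. access fox: MISS. Cache (LRU->MRU): [fox]
  2. access fox: HIT. Cache (LRU->MRU): [fox]
  3. access pear: MISS. Cache (LRU->MRU): [fox pear]
  4. access ram: MISS, evict fox. Cache (LRU->MRU): [pear ram]
  5. access pig: MISS, evict pear. Cache (LRU->MRU): [ram pig]
  6. access mango: MISS, evict ram. Cache (LRU->MRU): [pig mango]
  7. access mango: HIT. Cache (LRU->MRU): [pig mango]
  8. access fox: MISS, evict pig. Cache (LRU->MRU): [mango fox]
  9. access mango: HIT. Cache (LRU->MRU): [fox mango]
  10. access mango: HIT. Cache (LRU->MRU): [fox mango]
  11. access ram: MISS, evict fox. Cache (LRU->MRU): [mango ram]
  12. access ram: HIT. Cache (LRU->MRU): [mango ram]
  13. access fox: MISS, evict mango. Cache (LRU->MRU): [ram fox]
  14. access fox: HIT. Cache (LRU->MRU): [ram fox]
  15. access mango: MISS, evict ram. Cache (LRU->MRU): [fox mango]
  16. access mango: HIT. Cache (LRU->MRU): [fox mango]
  17. access ram: MISS, evict fox. Cache (LRU->MRU): [mango ram]
  18. access ram: HIT. Cache (LRU->MRU): [mango ram]
  19. access ram: HIT. Cache (LRU->MRU): [mango ram]
  20. access ram: HIT. Cache (LRU->MRU): [mango ram]
  21. access ram: HIT. Cache (LRU->MRU): [mango ram]
  22. access pear: MISS, evict mango. Cache (LRU->MRU): [ram pear]
  23. access lemon: MISS, evict ram. Cache (LRU->MRU): [pear lemon]
  24. access mango: MISS, evict pear. Cache (LRU->MRU): [lemon mango]
  25. access fox: MISS, evict lemon. Cache (LRU->MRU): [mango fox]
  26. access pig: MISS, evict mango. Cache (LRU->MRU): [fox pig]
Total: 11 hits, 15 misses, 13 evictions

Answer: fox pig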